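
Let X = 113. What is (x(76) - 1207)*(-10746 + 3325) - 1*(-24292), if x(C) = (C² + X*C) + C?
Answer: -98177801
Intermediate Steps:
x(C) = C² + 114*C (x(C) = (C² + 113*C) + C = C² + 114*C)
(x(76) - 1207)*(-10746 + 3325) - 1*(-24292) = (76*(114 + 76) - 1207)*(-10746 + 3325) - 1*(-24292) = (76*190 - 1207)*(-7421) + 24292 = (14440 - 1207)*(-7421) + 24292 = 13233*(-7421) + 24292 = -98202093 + 24292 = -98177801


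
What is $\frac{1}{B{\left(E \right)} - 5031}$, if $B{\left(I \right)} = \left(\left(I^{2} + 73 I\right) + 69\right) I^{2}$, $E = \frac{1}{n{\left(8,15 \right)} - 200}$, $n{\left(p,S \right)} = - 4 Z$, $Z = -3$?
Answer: $- \frac{1249198336}{6284714403403} \approx -0.00019877$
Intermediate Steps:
$n{\left(p,S \right)} = 12$ ($n{\left(p,S \right)} = \left(-4\right) \left(-3\right) = 12$)
$E = - \frac{1}{188}$ ($E = \frac{1}{12 - 200} = \frac{1}{-188} = - \frac{1}{188} \approx -0.0053191$)
$B{\left(I \right)} = I^{2} \left(69 + I^{2} + 73 I\right)$ ($B{\left(I \right)} = \left(69 + I^{2} + 73 I\right) I^{2} = I^{2} \left(69 + I^{2} + 73 I\right)$)
$\frac{1}{B{\left(E \right)} - 5031} = \frac{1}{\left(- \frac{1}{188}\right)^{2} \left(69 + \left(- \frac{1}{188}\right)^{2} + 73 \left(- \frac{1}{188}\right)\right) - 5031} = \frac{1}{\frac{69 + \frac{1}{35344} - \frac{73}{188}}{35344} - 5031} = \frac{1}{\frac{1}{35344} \cdot \frac{2425013}{35344} - 5031} = \frac{1}{\frac{2425013}{1249198336} - 5031} = \frac{1}{- \frac{6284714403403}{1249198336}} = - \frac{1249198336}{6284714403403}$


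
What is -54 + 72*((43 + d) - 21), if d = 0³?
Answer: 1530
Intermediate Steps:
d = 0
-54 + 72*((43 + d) - 21) = -54 + 72*((43 + 0) - 21) = -54 + 72*(43 - 21) = -54 + 72*22 = -54 + 1584 = 1530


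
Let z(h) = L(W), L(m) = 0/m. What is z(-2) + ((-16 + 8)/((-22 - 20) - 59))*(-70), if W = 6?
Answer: -560/101 ≈ -5.5446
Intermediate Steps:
L(m) = 0
z(h) = 0
z(-2) + ((-16 + 8)/((-22 - 20) - 59))*(-70) = 0 + ((-16 + 8)/((-22 - 20) - 59))*(-70) = 0 - 8/(-42 - 59)*(-70) = 0 - 8/(-101)*(-70) = 0 - 8*(-1/101)*(-70) = 0 + (8/101)*(-70) = 0 - 560/101 = -560/101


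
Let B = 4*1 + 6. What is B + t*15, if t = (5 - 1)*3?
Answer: 190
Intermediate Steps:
B = 10 (B = 4 + 6 = 10)
t = 12 (t = 4*3 = 12)
B + t*15 = 10 + 12*15 = 10 + 180 = 190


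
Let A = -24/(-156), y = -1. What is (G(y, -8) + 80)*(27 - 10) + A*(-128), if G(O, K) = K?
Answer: 15656/13 ≈ 1204.3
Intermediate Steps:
A = 2/13 (A = -24*(-1/156) = 2/13 ≈ 0.15385)
(G(y, -8) + 80)*(27 - 10) + A*(-128) = (-8 + 80)*(27 - 10) + (2/13)*(-128) = 72*17 - 256/13 = 1224 - 256/13 = 15656/13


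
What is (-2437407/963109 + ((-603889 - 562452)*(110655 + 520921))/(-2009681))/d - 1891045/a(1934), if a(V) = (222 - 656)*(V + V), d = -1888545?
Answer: 817354154866901055824743/876613309822429401227880 ≈ 0.93240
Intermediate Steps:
a(V) = -868*V
(-2437407/963109 + ((-603889 - 562452)*(110655 + 520921))/(-2009681))/d - 1891045/a(1934) = (-2437407/963109 + ((-603889 - 562452)*(110655 + 520921))/(-2009681))/(-1888545) - 1891045/((-868*1934)) = (-2437407*1/963109 - 1166341*631576*(-1/2009681))*(-1/1888545) - 1891045/(-1678712) = (-348201/137587 - 736632983416*(-1/2009681))*(-1/1888545) - 1891045*(-1/1678712) = (-348201/137587 + 736632983416/2009681)*(-1/1888545) + 1891045/1678712 = (101350422516323311/276505979747)*(-1/1888545) + 1891045/1678712 = -101350422516323311/522193985521298115 + 1891045/1678712 = 817354154866901055824743/876613309822429401227880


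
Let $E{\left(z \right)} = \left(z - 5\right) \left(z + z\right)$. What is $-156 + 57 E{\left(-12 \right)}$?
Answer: $23100$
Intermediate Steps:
$E{\left(z \right)} = 2 z \left(-5 + z\right)$ ($E{\left(z \right)} = \left(-5 + z\right) 2 z = 2 z \left(-5 + z\right)$)
$-156 + 57 E{\left(-12 \right)} = -156 + 57 \cdot 2 \left(-12\right) \left(-5 - 12\right) = -156 + 57 \cdot 2 \left(-12\right) \left(-17\right) = -156 + 57 \cdot 408 = -156 + 23256 = 23100$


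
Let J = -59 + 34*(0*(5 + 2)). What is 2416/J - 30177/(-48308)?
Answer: -114931685/2850172 ≈ -40.324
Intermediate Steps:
J = -59 (J = -59 + 34*(0*7) = -59 + 34*0 = -59 + 0 = -59)
2416/J - 30177/(-48308) = 2416/(-59) - 30177/(-48308) = 2416*(-1/59) - 30177*(-1/48308) = -2416/59 + 30177/48308 = -114931685/2850172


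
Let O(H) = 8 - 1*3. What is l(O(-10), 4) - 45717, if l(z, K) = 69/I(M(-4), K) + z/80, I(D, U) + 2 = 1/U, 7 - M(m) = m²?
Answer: -5124713/112 ≈ -45756.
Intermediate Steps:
M(m) = 7 - m²
I(D, U) = -2 + 1/U
O(H) = 5 (O(H) = 8 - 3 = 5)
l(z, K) = 69/(-2 + 1/K) + z/80
l(O(-10), 4) - 45717 = (-5520*4 + 5*(-1 + 2*4))/(80*(-1 + 2*4)) - 45717 = (-22080 + 5*(-1 + 8))/(80*(-1 + 8)) - 45717 = (1/80)*(-22080 + 5*7)/7 - 45717 = (1/80)*(⅐)*(-22080 + 35) - 45717 = (1/80)*(⅐)*(-22045) - 45717 = -4409/112 - 45717 = -5124713/112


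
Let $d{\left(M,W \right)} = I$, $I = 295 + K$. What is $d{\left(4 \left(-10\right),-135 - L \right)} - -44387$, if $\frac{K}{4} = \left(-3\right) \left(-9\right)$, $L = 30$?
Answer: $44790$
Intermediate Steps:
$K = 108$ ($K = 4 \left(\left(-3\right) \left(-9\right)\right) = 4 \cdot 27 = 108$)
$I = 403$ ($I = 295 + 108 = 403$)
$d{\left(M,W \right)} = 403$
$d{\left(4 \left(-10\right),-135 - L \right)} - -44387 = 403 - -44387 = 403 + 44387 = 44790$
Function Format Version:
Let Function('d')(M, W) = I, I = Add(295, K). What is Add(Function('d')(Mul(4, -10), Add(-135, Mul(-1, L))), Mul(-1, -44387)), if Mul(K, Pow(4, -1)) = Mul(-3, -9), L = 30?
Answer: 44790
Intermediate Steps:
K = 108 (K = Mul(4, Mul(-3, -9)) = Mul(4, 27) = 108)
I = 403 (I = Add(295, 108) = 403)
Function('d')(M, W) = 403
Add(Function('d')(Mul(4, -10), Add(-135, Mul(-1, L))), Mul(-1, -44387)) = Add(403, Mul(-1, -44387)) = Add(403, 44387) = 44790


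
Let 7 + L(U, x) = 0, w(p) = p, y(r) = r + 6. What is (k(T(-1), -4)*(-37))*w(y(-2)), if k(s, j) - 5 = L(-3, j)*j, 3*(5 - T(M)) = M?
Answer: -4884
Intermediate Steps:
y(r) = 6 + r
T(M) = 5 - M/3
L(U, x) = -7 (L(U, x) = -7 + 0 = -7)
k(s, j) = 5 - 7*j
(k(T(-1), -4)*(-37))*w(y(-2)) = ((5 - 7*(-4))*(-37))*(6 - 2) = ((5 + 28)*(-37))*4 = (33*(-37))*4 = -1221*4 = -4884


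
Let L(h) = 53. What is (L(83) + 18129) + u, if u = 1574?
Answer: 19756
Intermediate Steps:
(L(83) + 18129) + u = (53 + 18129) + 1574 = 18182 + 1574 = 19756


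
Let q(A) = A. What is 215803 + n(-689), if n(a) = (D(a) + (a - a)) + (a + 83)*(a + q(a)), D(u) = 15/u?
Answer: 724050104/689 ≈ 1.0509e+6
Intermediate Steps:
n(a) = 15/a + 2*a*(83 + a) (n(a) = (15/a + (a - a)) + (a + 83)*(a + a) = (15/a + 0) + (83 + a)*(2*a) = 15/a + 2*a*(83 + a))
215803 + n(-689) = 215803 + (15 + 2*(-689)²*(83 - 689))/(-689) = 215803 - (15 + 2*474721*(-606))/689 = 215803 - (15 - 575361852)/689 = 215803 - 1/689*(-575361837) = 215803 + 575361837/689 = 724050104/689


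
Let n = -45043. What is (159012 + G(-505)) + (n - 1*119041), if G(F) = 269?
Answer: -4803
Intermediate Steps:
(159012 + G(-505)) + (n - 1*119041) = (159012 + 269) + (-45043 - 1*119041) = 159281 + (-45043 - 119041) = 159281 - 164084 = -4803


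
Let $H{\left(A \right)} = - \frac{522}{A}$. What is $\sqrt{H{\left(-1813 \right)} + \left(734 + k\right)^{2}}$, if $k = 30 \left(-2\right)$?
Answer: $\frac{13 \sqrt{180315430}}{259} \approx 674.0$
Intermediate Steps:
$k = -60$
$\sqrt{H{\left(-1813 \right)} + \left(734 + k\right)^{2}} = \sqrt{- \frac{522}{-1813} + \left(734 - 60\right)^{2}} = \sqrt{\left(-522\right) \left(- \frac{1}{1813}\right) + 674^{2}} = \sqrt{\frac{522}{1813} + 454276} = \sqrt{\frac{823602910}{1813}} = \frac{13 \sqrt{180315430}}{259}$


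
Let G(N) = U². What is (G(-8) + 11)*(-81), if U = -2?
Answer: -1215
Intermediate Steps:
G(N) = 4 (G(N) = (-2)² = 4)
(G(-8) + 11)*(-81) = (4 + 11)*(-81) = 15*(-81) = -1215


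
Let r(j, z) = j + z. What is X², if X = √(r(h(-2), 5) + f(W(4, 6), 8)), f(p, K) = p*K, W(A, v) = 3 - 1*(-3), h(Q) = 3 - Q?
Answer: 58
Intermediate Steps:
W(A, v) = 6 (W(A, v) = 3 + 3 = 6)
f(p, K) = K*p
X = √58 (X = √(((3 - 1*(-2)) + 5) + 8*6) = √(((3 + 2) + 5) + 48) = √((5 + 5) + 48) = √(10 + 48) = √58 ≈ 7.6158)
X² = (√58)² = 58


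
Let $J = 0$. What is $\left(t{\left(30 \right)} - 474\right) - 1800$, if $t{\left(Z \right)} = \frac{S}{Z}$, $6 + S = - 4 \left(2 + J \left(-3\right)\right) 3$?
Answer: $-2275$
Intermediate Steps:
$S = -30$ ($S = -6 + - 4 \left(2 + 0 \left(-3\right)\right) 3 = -6 + - 4 \left(2 + 0\right) 3 = -6 + \left(-4\right) 2 \cdot 3 = -6 - 24 = -30$)
$t{\left(Z \right)} = - \frac{30}{Z}$
$\left(t{\left(30 \right)} - 474\right) - 1800 = \left(- \frac{30}{30} - 474\right) - 1800 = \left(\left(-30\right) \frac{1}{30} - 474\right) - 1800 = \left(-1 - 474\right) - 1800 = -475 - 1800 = -2275$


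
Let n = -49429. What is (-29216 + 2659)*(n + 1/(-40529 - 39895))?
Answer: 105571455110629/80424 ≈ 1.3127e+9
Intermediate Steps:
(-29216 + 2659)*(n + 1/(-40529 - 39895)) = (-29216 + 2659)*(-49429 + 1/(-40529 - 39895)) = -26557*(-49429 + 1/(-80424)) = -26557*(-49429 - 1/80424) = -26557*(-3975277897/80424) = 105571455110629/80424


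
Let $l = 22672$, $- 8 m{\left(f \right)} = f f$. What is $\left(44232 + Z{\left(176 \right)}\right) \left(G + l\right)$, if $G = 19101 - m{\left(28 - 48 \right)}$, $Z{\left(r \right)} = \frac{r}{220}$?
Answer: $\frac{9249741972}{5} \approx 1.8499 \cdot 10^{9}$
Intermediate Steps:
$Z{\left(r \right)} = \frac{r}{220}$ ($Z{\left(r \right)} = r \frac{1}{220} = \frac{r}{220}$)
$m{\left(f \right)} = - \frac{f^{2}}{8}$ ($m{\left(f \right)} = - \frac{f f}{8} = - \frac{f^{2}}{8}$)
$G = 19151$ ($G = 19101 - - \frac{\left(28 - 48\right)^{2}}{8} = 19101 - - \frac{\left(-20\right)^{2}}{8} = 19101 - \left(- \frac{1}{8}\right) 400 = 19101 - -50 = 19101 + 50 = 19151$)
$\left(44232 + Z{\left(176 \right)}\right) \left(G + l\right) = \left(44232 + \frac{1}{220} \cdot 176\right) \left(19151 + 22672\right) = \left(44232 + \frac{4}{5}\right) 41823 = \frac{221164}{5} \cdot 41823 = \frac{9249741972}{5}$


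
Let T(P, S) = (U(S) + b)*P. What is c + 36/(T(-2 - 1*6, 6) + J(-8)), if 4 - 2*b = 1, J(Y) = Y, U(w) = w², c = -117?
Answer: -9018/77 ≈ -117.12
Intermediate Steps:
b = 3/2 (b = 2 - ½*1 = 2 - ½ = 3/2 ≈ 1.5000)
T(P, S) = P*(3/2 + S²) (T(P, S) = (S² + 3/2)*P = (3/2 + S²)*P = P*(3/2 + S²))
c + 36/(T(-2 - 1*6, 6) + J(-8)) = -117 + 36/((-2 - 1*6)*(3 + 2*6²)/2 - 8) = -117 + 36/((-2 - 6)*(3 + 2*36)/2 - 8) = -117 + 36/((½)*(-8)*(3 + 72) - 8) = -117 + 36/((½)*(-8)*75 - 8) = -117 + 36/(-300 - 8) = -117 + 36/(-308) = -117 - 1/308*36 = -117 - 9/77 = -9018/77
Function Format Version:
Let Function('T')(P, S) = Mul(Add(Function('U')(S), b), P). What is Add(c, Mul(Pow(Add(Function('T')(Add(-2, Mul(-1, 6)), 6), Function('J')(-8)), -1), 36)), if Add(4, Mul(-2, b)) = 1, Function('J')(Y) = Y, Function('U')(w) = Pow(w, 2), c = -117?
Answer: Rational(-9018, 77) ≈ -117.12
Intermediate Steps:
b = Rational(3, 2) (b = Add(2, Mul(Rational(-1, 2), 1)) = Add(2, Rational(-1, 2)) = Rational(3, 2) ≈ 1.5000)
Function('T')(P, S) = Mul(P, Add(Rational(3, 2), Pow(S, 2))) (Function('T')(P, S) = Mul(Add(Pow(S, 2), Rational(3, 2)), P) = Mul(Add(Rational(3, 2), Pow(S, 2)), P) = Mul(P, Add(Rational(3, 2), Pow(S, 2))))
Add(c, Mul(Pow(Add(Function('T')(Add(-2, Mul(-1, 6)), 6), Function('J')(-8)), -1), 36)) = Add(-117, Mul(Pow(Add(Mul(Rational(1, 2), Add(-2, Mul(-1, 6)), Add(3, Mul(2, Pow(6, 2)))), -8), -1), 36)) = Add(-117, Mul(Pow(Add(Mul(Rational(1, 2), Add(-2, -6), Add(3, Mul(2, 36))), -8), -1), 36)) = Add(-117, Mul(Pow(Add(Mul(Rational(1, 2), -8, Add(3, 72)), -8), -1), 36)) = Add(-117, Mul(Pow(Add(Mul(Rational(1, 2), -8, 75), -8), -1), 36)) = Add(-117, Mul(Pow(Add(-300, -8), -1), 36)) = Add(-117, Mul(Pow(-308, -1), 36)) = Add(-117, Mul(Rational(-1, 308), 36)) = Add(-117, Rational(-9, 77)) = Rational(-9018, 77)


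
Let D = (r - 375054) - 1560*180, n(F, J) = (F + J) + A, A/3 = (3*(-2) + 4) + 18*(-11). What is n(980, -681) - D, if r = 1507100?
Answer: -851547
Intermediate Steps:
A = -600 (A = 3*((3*(-2) + 4) + 18*(-11)) = 3*((-6 + 4) - 198) = 3*(-2 - 198) = 3*(-200) = -600)
n(F, J) = -600 + F + J (n(F, J) = (F + J) - 600 = -600 + F + J)
D = 851246 (D = (1507100 - 375054) - 1560*180 = 1132046 - 280800 = 851246)
n(980, -681) - D = (-600 + 980 - 681) - 1*851246 = -301 - 851246 = -851547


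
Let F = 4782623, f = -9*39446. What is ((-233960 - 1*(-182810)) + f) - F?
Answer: -5188787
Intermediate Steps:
f = -355014
((-233960 - 1*(-182810)) + f) - F = ((-233960 - 1*(-182810)) - 355014) - 1*4782623 = ((-233960 + 182810) - 355014) - 4782623 = (-51150 - 355014) - 4782623 = -406164 - 4782623 = -5188787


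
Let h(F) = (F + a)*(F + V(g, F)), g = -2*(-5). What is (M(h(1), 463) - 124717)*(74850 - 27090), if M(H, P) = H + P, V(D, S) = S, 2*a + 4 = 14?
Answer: -5933797920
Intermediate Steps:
a = 5 (a = -2 + (1/2)*14 = -2 + 7 = 5)
g = 10
h(F) = 2*F*(5 + F) (h(F) = (F + 5)*(F + F) = (5 + F)*(2*F) = 2*F*(5 + F))
(M(h(1), 463) - 124717)*(74850 - 27090) = ((2*1*(5 + 1) + 463) - 124717)*(74850 - 27090) = ((2*1*6 + 463) - 124717)*47760 = ((12 + 463) - 124717)*47760 = (475 - 124717)*47760 = -124242*47760 = -5933797920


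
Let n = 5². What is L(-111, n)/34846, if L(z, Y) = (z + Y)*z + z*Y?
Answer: 6771/34846 ≈ 0.19431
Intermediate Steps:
n = 25
L(z, Y) = Y*z + z*(Y + z) (L(z, Y) = (Y + z)*z + Y*z = z*(Y + z) + Y*z = Y*z + z*(Y + z))
L(-111, n)/34846 = -111*(-111 + 2*25)/34846 = -111*(-111 + 50)*(1/34846) = -111*(-61)*(1/34846) = 6771*(1/34846) = 6771/34846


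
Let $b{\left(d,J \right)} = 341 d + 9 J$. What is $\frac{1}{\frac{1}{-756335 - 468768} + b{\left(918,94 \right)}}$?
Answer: $\frac{1225103}{384540230051} \approx 3.1859 \cdot 10^{-6}$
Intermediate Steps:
$b{\left(d,J \right)} = 9 J + 341 d$
$\frac{1}{\frac{1}{-756335 - 468768} + b{\left(918,94 \right)}} = \frac{1}{\frac{1}{-756335 - 468768} + \left(9 \cdot 94 + 341 \cdot 918\right)} = \frac{1}{\frac{1}{-1225103} + \left(846 + 313038\right)} = \frac{1}{- \frac{1}{1225103} + 313884} = \frac{1}{\frac{384540230051}{1225103}} = \frac{1225103}{384540230051}$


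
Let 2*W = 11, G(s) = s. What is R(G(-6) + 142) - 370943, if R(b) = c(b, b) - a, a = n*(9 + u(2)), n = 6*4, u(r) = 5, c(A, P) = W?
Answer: -742547/2 ≈ -3.7127e+5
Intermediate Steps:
W = 11/2 (W = (½)*11 = 11/2 ≈ 5.5000)
c(A, P) = 11/2
n = 24
a = 336 (a = 24*(9 + 5) = 24*14 = 336)
R(b) = -661/2 (R(b) = 11/2 - 1*336 = 11/2 - 336 = -661/2)
R(G(-6) + 142) - 370943 = -661/2 - 370943 = -742547/2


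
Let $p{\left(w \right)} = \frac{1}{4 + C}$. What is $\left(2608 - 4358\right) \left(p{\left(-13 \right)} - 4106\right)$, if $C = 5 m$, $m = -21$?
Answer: $\frac{725737250}{101} \approx 7.1855 \cdot 10^{6}$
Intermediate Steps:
$C = -105$ ($C = 5 \left(-21\right) = -105$)
$p{\left(w \right)} = - \frac{1}{101}$ ($p{\left(w \right)} = \frac{1}{4 - 105} = \frac{1}{-101} = - \frac{1}{101}$)
$\left(2608 - 4358\right) \left(p{\left(-13 \right)} - 4106\right) = \left(2608 - 4358\right) \left(- \frac{1}{101} - 4106\right) = \left(-1750\right) \left(- \frac{414707}{101}\right) = \frac{725737250}{101}$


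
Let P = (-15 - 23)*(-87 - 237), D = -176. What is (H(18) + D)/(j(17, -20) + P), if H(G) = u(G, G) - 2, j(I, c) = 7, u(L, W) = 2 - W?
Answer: -2/127 ≈ -0.015748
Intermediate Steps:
H(G) = -G (H(G) = (2 - G) - 2 = -G)
P = 12312 (P = -38*(-324) = 12312)
(H(18) + D)/(j(17, -20) + P) = (-1*18 - 176)/(7 + 12312) = (-18 - 176)/12319 = -194*1/12319 = -2/127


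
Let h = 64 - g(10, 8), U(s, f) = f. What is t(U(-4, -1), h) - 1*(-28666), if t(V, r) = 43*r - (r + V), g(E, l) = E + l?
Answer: 30599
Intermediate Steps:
h = 46 (h = 64 - (10 + 8) = 64 - 1*18 = 64 - 18 = 46)
t(V, r) = -V + 42*r (t(V, r) = 43*r - (V + r) = 43*r + (-V - r) = -V + 42*r)
t(U(-4, -1), h) - 1*(-28666) = (-1*(-1) + 42*46) - 1*(-28666) = (1 + 1932) + 28666 = 1933 + 28666 = 30599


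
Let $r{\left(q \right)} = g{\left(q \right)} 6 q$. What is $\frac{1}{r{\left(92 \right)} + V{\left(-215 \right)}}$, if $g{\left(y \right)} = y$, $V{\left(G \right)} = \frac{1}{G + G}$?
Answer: $\frac{430}{21837119} \approx 1.9691 \cdot 10^{-5}$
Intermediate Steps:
$V{\left(G \right)} = \frac{1}{2 G}$
$r{\left(q \right)} = 6 q^{2}$ ($r{\left(q \right)} = q 6 q = 6 q q = 6 q^{2}$)
$\frac{1}{r{\left(92 \right)} + V{\left(-215 \right)}} = \frac{1}{6 \cdot 92^{2} + \frac{1}{2 \left(-215\right)}} = \frac{1}{6 \cdot 8464 + \frac{1}{2} \left(- \frac{1}{215}\right)} = \frac{1}{50784 - \frac{1}{430}} = \frac{1}{\frac{21837119}{430}} = \frac{430}{21837119}$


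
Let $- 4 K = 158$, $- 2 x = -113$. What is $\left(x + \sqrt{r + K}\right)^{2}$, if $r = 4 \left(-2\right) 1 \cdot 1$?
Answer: $\frac{\left(113 + i \sqrt{190}\right)^{2}}{4} \approx 3144.8 + 778.8 i$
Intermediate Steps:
$x = \frac{113}{2}$ ($x = \left(- \frac{1}{2}\right) \left(-113\right) = \frac{113}{2} \approx 56.5$)
$K = - \frac{79}{2}$ ($K = \left(- \frac{1}{4}\right) 158 = - \frac{79}{2} \approx -39.5$)
$r = -8$ ($r = \left(-8\right) 1 \cdot 1 = \left(-8\right) 1 = -8$)
$\left(x + \sqrt{r + K}\right)^{2} = \left(\frac{113}{2} + \sqrt{-8 - \frac{79}{2}}\right)^{2} = \left(\frac{113}{2} + \sqrt{- \frac{95}{2}}\right)^{2} = \left(\frac{113}{2} + \frac{i \sqrt{190}}{2}\right)^{2}$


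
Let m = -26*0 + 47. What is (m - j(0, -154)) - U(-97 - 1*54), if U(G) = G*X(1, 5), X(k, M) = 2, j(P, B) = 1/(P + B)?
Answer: 53747/154 ≈ 349.01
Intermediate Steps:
j(P, B) = 1/(B + P)
U(G) = 2*G (U(G) = G*2 = 2*G)
m = 47 (m = 0 + 47 = 47)
(m - j(0, -154)) - U(-97 - 1*54) = (47 - 1/(-154 + 0)) - 2*(-97 - 1*54) = (47 - 1/(-154)) - 2*(-97 - 54) = (47 - 1*(-1/154)) - 2*(-151) = (47 + 1/154) - 1*(-302) = 7239/154 + 302 = 53747/154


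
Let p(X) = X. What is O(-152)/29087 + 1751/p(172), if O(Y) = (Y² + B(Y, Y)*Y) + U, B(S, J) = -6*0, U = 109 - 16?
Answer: 54921221/5002964 ≈ 10.978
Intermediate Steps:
U = 93
B(S, J) = 0
O(Y) = 93 + Y² (O(Y) = (Y² + 0*Y) + 93 = (Y² + 0) + 93 = Y² + 93 = 93 + Y²)
O(-152)/29087 + 1751/p(172) = (93 + (-152)²)/29087 + 1751/172 = (93 + 23104)*(1/29087) + 1751*(1/172) = 23197*(1/29087) + 1751/172 = 23197/29087 + 1751/172 = 54921221/5002964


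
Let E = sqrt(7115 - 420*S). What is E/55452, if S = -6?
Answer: sqrt(9635)/55452 ≈ 0.0017701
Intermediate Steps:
E = sqrt(9635) (E = sqrt(7115 - 420*(-6)) = sqrt(7115 - 84*(-30)) = sqrt(7115 + 2520) = sqrt(9635) ≈ 98.158)
E/55452 = sqrt(9635)/55452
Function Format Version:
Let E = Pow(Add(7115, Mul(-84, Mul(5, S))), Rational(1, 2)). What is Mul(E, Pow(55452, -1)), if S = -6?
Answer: Mul(Rational(1, 55452), Pow(9635, Rational(1, 2))) ≈ 0.0017701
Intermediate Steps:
E = Pow(9635, Rational(1, 2)) (E = Pow(Add(7115, Mul(-84, Mul(5, -6))), Rational(1, 2)) = Pow(Add(7115, Mul(-84, -30)), Rational(1, 2)) = Pow(Add(7115, 2520), Rational(1, 2)) = Pow(9635, Rational(1, 2)) ≈ 98.158)
Mul(E, Pow(55452, -1)) = Mul(Pow(9635, Rational(1, 2)), Pow(55452, -1)) = Mul(Pow(9635, Rational(1, 2)), Rational(1, 55452)) = Mul(Rational(1, 55452), Pow(9635, Rational(1, 2)))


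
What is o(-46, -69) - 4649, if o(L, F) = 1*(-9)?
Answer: -4658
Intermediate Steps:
o(L, F) = -9
o(-46, -69) - 4649 = -9 - 4649 = -4658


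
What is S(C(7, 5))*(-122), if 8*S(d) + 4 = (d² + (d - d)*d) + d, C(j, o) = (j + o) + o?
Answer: -9211/2 ≈ -4605.5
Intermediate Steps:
C(j, o) = j + 2*o
S(d) = -½ + d/8 + d²/8 (S(d) = -½ + ((d² + (d - d)*d) + d)/8 = -½ + ((d² + 0*d) + d)/8 = -½ + ((d² + 0) + d)/8 = -½ + (d² + d)/8 = -½ + (d + d²)/8 = -½ + (d/8 + d²/8) = -½ + d/8 + d²/8)
S(C(7, 5))*(-122) = (-½ + (7 + 2*5)/8 + (7 + 2*5)²/8)*(-122) = (-½ + (7 + 10)/8 + (7 + 10)²/8)*(-122) = (-½ + (⅛)*17 + (⅛)*17²)*(-122) = (-½ + 17/8 + (⅛)*289)*(-122) = (-½ + 17/8 + 289/8)*(-122) = (151/4)*(-122) = -9211/2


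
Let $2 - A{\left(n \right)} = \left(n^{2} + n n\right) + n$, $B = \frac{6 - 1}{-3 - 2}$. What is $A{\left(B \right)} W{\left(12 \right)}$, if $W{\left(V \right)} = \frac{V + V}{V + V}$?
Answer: $1$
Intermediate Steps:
$B = -1$ ($B = \frac{5}{-5} = 5 \left(- \frac{1}{5}\right) = -1$)
$A{\left(n \right)} = 2 - n - 2 n^{2}$ ($A{\left(n \right)} = 2 - \left(\left(n^{2} + n n\right) + n\right) = 2 - \left(\left(n^{2} + n^{2}\right) + n\right) = 2 - \left(2 n^{2} + n\right) = 2 - \left(n + 2 n^{2}\right) = 2 - n - 2 n^{2}$)
$W{\left(V \right)} = 1$ ($W{\left(V \right)} = \frac{2 V}{2 V} = 2 V \frac{1}{2 V} = 1$)
$A{\left(B \right)} W{\left(12 \right)} = \left(2 - -1 - 2 \left(-1\right)^{2}\right) 1 = \left(2 + 1 - 2\right) 1 = 1 \cdot 1 = 1$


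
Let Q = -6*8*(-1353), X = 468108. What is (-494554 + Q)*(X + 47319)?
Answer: -221432593470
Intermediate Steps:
Q = 64944 (Q = -48*(-1353) = 64944)
(-494554 + Q)*(X + 47319) = (-494554 + 64944)*(468108 + 47319) = -429610*515427 = -221432593470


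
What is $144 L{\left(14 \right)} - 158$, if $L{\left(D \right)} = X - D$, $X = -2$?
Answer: $-2462$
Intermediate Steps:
$L{\left(D \right)} = -2 - D$
$144 L{\left(14 \right)} - 158 = 144 \left(-2 - 14\right) - 158 = 144 \left(-16\right) - 158 = -2304 - 158 = -2462$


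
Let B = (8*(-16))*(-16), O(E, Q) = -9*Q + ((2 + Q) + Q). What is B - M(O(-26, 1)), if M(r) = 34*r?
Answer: 2218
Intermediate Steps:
O(E, Q) = 2 - 7*Q (O(E, Q) = -9*Q + (2 + 2*Q) = 2 - 7*Q)
B = 2048 (B = -128*(-16) = 2048)
B - M(O(-26, 1)) = 2048 - 34*(2 - 7*1) = 2048 - 34*(2 - 7) = 2048 - 34*(-5) = 2048 - 1*(-170) = 2048 + 170 = 2218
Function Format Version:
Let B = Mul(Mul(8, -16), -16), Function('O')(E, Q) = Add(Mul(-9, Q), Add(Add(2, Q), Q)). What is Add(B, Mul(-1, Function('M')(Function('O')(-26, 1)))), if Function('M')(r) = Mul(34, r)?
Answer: 2218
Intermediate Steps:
Function('O')(E, Q) = Add(2, Mul(-7, Q)) (Function('O')(E, Q) = Add(Mul(-9, Q), Add(2, Mul(2, Q))) = Add(2, Mul(-7, Q)))
B = 2048 (B = Mul(-128, -16) = 2048)
Add(B, Mul(-1, Function('M')(Function('O')(-26, 1)))) = Add(2048, Mul(-1, Mul(34, Add(2, Mul(-7, 1))))) = Add(2048, Mul(-1, Mul(34, Add(2, -7)))) = Add(2048, Mul(-1, Mul(34, -5))) = Add(2048, Mul(-1, -170)) = Add(2048, 170) = 2218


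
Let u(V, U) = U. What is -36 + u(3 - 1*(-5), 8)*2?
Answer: -20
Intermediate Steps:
-36 + u(3 - 1*(-5), 8)*2 = -36 + 8*2 = -36 + 16 = -20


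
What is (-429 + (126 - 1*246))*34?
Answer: -18666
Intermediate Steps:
(-429 + (126 - 1*246))*34 = (-429 + (126 - 246))*34 = (-429 - 120)*34 = -549*34 = -18666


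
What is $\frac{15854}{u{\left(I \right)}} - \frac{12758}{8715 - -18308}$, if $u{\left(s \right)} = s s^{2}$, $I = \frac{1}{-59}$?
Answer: $- \frac{87989013804076}{27023} \approx -3.2561 \cdot 10^{9}$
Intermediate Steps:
$I = - \frac{1}{59} \approx -0.016949$
$u{\left(s \right)} = s^{3}$
$\frac{15854}{u{\left(I \right)}} - \frac{12758}{8715 - -18308} = \frac{15854}{\left(- \frac{1}{59}\right)^{3}} - \frac{12758}{8715 - -18308} = \frac{15854}{- \frac{1}{205379}} - \frac{12758}{8715 + 18308} = 15854 \left(-205379\right) - \frac{12758}{27023} = -3256078666 - \frac{12758}{27023} = - \frac{87989013804076}{27023}$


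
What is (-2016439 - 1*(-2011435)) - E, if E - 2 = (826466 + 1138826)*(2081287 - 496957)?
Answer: -3113671079366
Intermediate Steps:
E = 3113671074362 (E = 2 + (826466 + 1138826)*(2081287 - 496957) = 2 + 1965292*1584330 = 2 + 3113671074360 = 3113671074362)
(-2016439 - 1*(-2011435)) - E = (-2016439 - 1*(-2011435)) - 1*3113671074362 = (-2016439 + 2011435) - 3113671074362 = -5004 - 3113671074362 = -3113671079366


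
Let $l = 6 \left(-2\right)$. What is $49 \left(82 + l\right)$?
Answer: $3430$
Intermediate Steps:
$l = -12$
$49 \left(82 + l\right) = 49 \left(82 - 12\right) = 49 \cdot 70 = 3430$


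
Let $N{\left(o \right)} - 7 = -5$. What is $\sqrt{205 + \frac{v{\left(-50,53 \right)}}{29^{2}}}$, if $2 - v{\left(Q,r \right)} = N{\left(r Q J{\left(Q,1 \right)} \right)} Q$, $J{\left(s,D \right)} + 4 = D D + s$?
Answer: $\frac{\sqrt{172507}}{29} \approx 14.322$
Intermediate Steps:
$J{\left(s,D \right)} = -4 + s + D^{2}$ ($J{\left(s,D \right)} = -4 + \left(D D + s\right) = -4 + \left(D^{2} + s\right) = -4 + \left(s + D^{2}\right) = -4 + s + D^{2}$)
$N{\left(o \right)} = 2$ ($N{\left(o \right)} = 7 - 5 = 2$)
$v{\left(Q,r \right)} = 2 - 2 Q$
$\sqrt{205 + \frac{v{\left(-50,53 \right)}}{29^{2}}} = \sqrt{205 + \frac{2 - -100}{29^{2}}} = \sqrt{205 + \frac{2 + 100}{841}} = \sqrt{205 + 102 \cdot \frac{1}{841}} = \sqrt{205 + \frac{102}{841}} = \sqrt{\frac{172507}{841}} = \frac{\sqrt{172507}}{29}$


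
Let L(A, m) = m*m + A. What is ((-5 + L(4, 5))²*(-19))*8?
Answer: -87552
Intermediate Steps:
L(A, m) = A + m² (L(A, m) = m² + A = A + m²)
((-5 + L(4, 5))²*(-19))*8 = ((-5 + (4 + 5²))²*(-19))*8 = ((-5 + (4 + 25))²*(-19))*8 = ((-5 + 29)²*(-19))*8 = (24²*(-19))*8 = (576*(-19))*8 = -10944*8 = -87552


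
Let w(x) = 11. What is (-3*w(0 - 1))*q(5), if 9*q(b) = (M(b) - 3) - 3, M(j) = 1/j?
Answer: 319/15 ≈ 21.267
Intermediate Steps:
M(j) = 1/j
q(b) = -⅔ + 1/(9*b) (q(b) = ((1/b - 3) - 3)/9 = ((-3 + 1/b) - 3)/9 = (-6 + 1/b)/9 = -⅔ + 1/(9*b))
(-3*w(0 - 1))*q(5) = (-3*11)*((⅑)*(1 - 6*5)/5) = -11*(1 - 30)/(3*5) = -11*(-29)/(3*5) = -33*(-29/45) = 319/15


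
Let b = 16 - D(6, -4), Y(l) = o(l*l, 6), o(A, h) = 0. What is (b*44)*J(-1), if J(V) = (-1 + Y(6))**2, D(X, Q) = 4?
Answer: 528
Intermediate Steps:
Y(l) = 0
b = 12 (b = 16 - 1*4 = 16 - 4 = 12)
J(V) = 1 (J(V) = (-1 + 0)**2 = (-1)**2 = 1)
(b*44)*J(-1) = (12*44)*1 = 528*1 = 528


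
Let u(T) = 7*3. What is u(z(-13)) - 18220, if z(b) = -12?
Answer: -18199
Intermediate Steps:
u(T) = 21
u(z(-13)) - 18220 = 21 - 18220 = -18199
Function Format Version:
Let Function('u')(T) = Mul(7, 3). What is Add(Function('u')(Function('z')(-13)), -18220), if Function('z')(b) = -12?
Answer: -18199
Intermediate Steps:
Function('u')(T) = 21
Add(Function('u')(Function('z')(-13)), -18220) = Add(21, -18220) = -18199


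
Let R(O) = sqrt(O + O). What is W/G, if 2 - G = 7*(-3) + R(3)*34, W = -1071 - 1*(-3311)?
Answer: -51520/6407 - 76160*sqrt(6)/6407 ≈ -37.158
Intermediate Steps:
R(O) = sqrt(2)*sqrt(O) (R(O) = sqrt(2*O) = sqrt(2)*sqrt(O))
W = 2240 (W = -1071 + 3311 = 2240)
G = 23 - 34*sqrt(6) (G = 2 - (7*(-3) + (sqrt(2)*sqrt(3))*34) = 2 - (-21 + sqrt(6)*34) = 2 - (-21 + 34*sqrt(6)) = 2 + (21 - 34*sqrt(6)) = 23 - 34*sqrt(6) ≈ -60.283)
W/G = 2240/(23 - 34*sqrt(6))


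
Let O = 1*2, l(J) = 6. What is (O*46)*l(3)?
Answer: 552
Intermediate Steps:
O = 2
(O*46)*l(3) = (2*46)*6 = 92*6 = 552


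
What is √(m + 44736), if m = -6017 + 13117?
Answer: 2*√12959 ≈ 227.68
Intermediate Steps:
m = 7100
√(m + 44736) = √(7100 + 44736) = √51836 = 2*√12959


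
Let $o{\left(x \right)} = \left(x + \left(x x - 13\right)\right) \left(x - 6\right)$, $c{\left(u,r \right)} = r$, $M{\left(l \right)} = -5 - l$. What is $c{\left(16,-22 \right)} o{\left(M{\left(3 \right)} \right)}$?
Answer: $13244$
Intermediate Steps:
$o{\left(x \right)} = \left(-6 + x\right) \left(-13 + x + x^{2}\right)$ ($o{\left(x \right)} = \left(x + \left(x^{2} - 13\right)\right) \left(-6 + x\right) = \left(x + \left(-13 + x^{2}\right)\right) \left(-6 + x\right) = \left(-13 + x + x^{2}\right) \left(-6 + x\right) = \left(-6 + x\right) \left(-13 + x + x^{2}\right)$)
$c{\left(16,-22 \right)} o{\left(M{\left(3 \right)} \right)} = - 22 \left(78 + \left(-5 - 3\right)^{3} - 19 \left(-5 - 3\right) - 5 \left(-5 - 3\right)^{2}\right) = - 22 \left(78 + \left(-8\right)^{3} - -152 - 5 \left(-8\right)^{2}\right) = - 22 \left(78 - 512 + 152 - 320\right) = \left(-22\right) \left(-602\right) = 13244$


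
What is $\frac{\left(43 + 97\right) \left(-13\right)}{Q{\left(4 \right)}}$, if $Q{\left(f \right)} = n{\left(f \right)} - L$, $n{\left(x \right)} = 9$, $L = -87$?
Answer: $- \frac{455}{24} \approx -18.958$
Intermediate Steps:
$Q{\left(f \right)} = 96$ ($Q{\left(f \right)} = 9 - -87 = 9 + 87 = 96$)
$\frac{\left(43 + 97\right) \left(-13\right)}{Q{\left(4 \right)}} = \frac{\left(43 + 97\right) \left(-13\right)}{96} = 140 \left(-13\right) \frac{1}{96} = \left(-1820\right) \frac{1}{96} = - \frac{455}{24}$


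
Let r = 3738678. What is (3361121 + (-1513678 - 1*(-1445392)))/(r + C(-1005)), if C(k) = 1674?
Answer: 470405/534336 ≈ 0.88035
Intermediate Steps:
(3361121 + (-1513678 - 1*(-1445392)))/(r + C(-1005)) = (3361121 + (-1513678 - 1*(-1445392)))/(3738678 + 1674) = (3361121 + (-1513678 + 1445392))/3740352 = (3361121 - 68286)*(1/3740352) = 3292835*(1/3740352) = 470405/534336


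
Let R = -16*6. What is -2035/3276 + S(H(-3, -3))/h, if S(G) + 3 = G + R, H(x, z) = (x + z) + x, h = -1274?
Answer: -12301/22932 ≈ -0.53641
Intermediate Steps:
H(x, z) = z + 2*x
R = -96
S(G) = -99 + G (S(G) = -3 + (G - 96) = -3 + (-96 + G) = -99 + G)
-2035/3276 + S(H(-3, -3))/h = -2035/3276 + (-99 + (-3 + 2*(-3)))/(-1274) = -2035*1/3276 + (-99 + (-3 - 6))*(-1/1274) = -2035/3276 + (-99 - 9)*(-1/1274) = -2035/3276 - 108*(-1/1274) = -2035/3276 + 54/637 = -12301/22932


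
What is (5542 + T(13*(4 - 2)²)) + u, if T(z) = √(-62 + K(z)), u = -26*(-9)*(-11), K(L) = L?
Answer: 2968 + I*√10 ≈ 2968.0 + 3.1623*I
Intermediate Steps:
u = -2574 (u = 234*(-11) = -2574)
T(z) = √(-62 + z)
(5542 + T(13*(4 - 2)²)) + u = (5542 + √(-62 + 13*(4 - 2)²)) - 2574 = (5542 + √(-62 + 13*2²)) - 2574 = (5542 + √(-62 + 13*4)) - 2574 = (5542 + √(-62 + 52)) - 2574 = (5542 + √(-10)) - 2574 = (5542 + I*√10) - 2574 = 2968 + I*√10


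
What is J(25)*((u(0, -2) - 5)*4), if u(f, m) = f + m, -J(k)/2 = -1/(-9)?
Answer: 56/9 ≈ 6.2222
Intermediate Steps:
J(k) = -2/9 (J(k) = -(-2)/(-9) = -(-2)*(-1)/9 = -2*1/9 = -2/9)
J(25)*((u(0, -2) - 5)*4) = -2*((0 - 2) - 5)*4/9 = -2*(-2 - 5)*4/9 = -(-14)*4/9 = -2/9*(-28) = 56/9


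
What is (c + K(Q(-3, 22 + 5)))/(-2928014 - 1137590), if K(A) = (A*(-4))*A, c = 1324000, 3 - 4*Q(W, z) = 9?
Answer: -1323991/4065604 ≈ -0.32566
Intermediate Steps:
Q(W, z) = -3/2 (Q(W, z) = ¾ - ¼*9 = ¾ - 9/4 = -3/2)
K(A) = -4*A² (K(A) = (-4*A)*A = -4*A²)
(c + K(Q(-3, 22 + 5)))/(-2928014 - 1137590) = (1324000 - 4*(-3/2)²)/(-2928014 - 1137590) = (1324000 - 4*9/4)/(-4065604) = (1324000 - 9)*(-1/4065604) = 1323991*(-1/4065604) = -1323991/4065604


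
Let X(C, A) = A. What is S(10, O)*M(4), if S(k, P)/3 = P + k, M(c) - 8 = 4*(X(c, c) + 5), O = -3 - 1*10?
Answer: -396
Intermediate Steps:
O = -13 (O = -3 - 10 = -13)
M(c) = 28 + 4*c (M(c) = 8 + 4*(c + 5) = 8 + 4*(5 + c) = 8 + (20 + 4*c) = 28 + 4*c)
S(k, P) = 3*P + 3*k (S(k, P) = 3*(P + k) = 3*P + 3*k)
S(10, O)*M(4) = (3*(-13) + 3*10)*(28 + 4*4) = (-39 + 30)*(28 + 16) = -9*44 = -396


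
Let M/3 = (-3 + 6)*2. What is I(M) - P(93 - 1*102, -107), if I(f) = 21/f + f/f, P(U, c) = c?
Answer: 655/6 ≈ 109.17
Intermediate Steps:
M = 18 (M = 3*((-3 + 6)*2) = 3*(3*2) = 3*6 = 18)
I(f) = 1 + 21/f (I(f) = 21/f + 1 = 1 + 21/f)
I(M) - P(93 - 1*102, -107) = (21 + 18)/18 - 1*(-107) = (1/18)*39 + 107 = 13/6 + 107 = 655/6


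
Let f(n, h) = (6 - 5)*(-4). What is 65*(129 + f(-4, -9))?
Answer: 8125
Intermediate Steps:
f(n, h) = -4 (f(n, h) = 1*(-4) = -4)
65*(129 + f(-4, -9)) = 65*(129 - 4) = 65*125 = 8125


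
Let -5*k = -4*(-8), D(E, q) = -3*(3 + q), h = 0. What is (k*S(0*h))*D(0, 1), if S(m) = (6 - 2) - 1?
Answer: 1152/5 ≈ 230.40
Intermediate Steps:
D(E, q) = -9 - 3*q
S(m) = 3 (S(m) = 4 - 1 = 3)
k = -32/5 (k = -(-4)*(-8)/5 = -⅕*32 = -32/5 ≈ -6.4000)
(k*S(0*h))*D(0, 1) = (-32/5*3)*(-9 - 3*1) = -96*(-9 - 3)/5 = -96/5*(-12) = 1152/5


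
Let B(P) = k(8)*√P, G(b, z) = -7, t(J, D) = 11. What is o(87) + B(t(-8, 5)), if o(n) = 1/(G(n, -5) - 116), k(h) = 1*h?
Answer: -1/123 + 8*√11 ≈ 26.525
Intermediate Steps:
k(h) = h
B(P) = 8*√P
o(n) = -1/123 (o(n) = 1/(-7 - 116) = 1/(-123) = -1/123)
o(87) + B(t(-8, 5)) = -1/123 + 8*√11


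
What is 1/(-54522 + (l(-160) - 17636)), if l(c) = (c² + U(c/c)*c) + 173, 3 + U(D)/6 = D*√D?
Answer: -1/44465 ≈ -2.2490e-5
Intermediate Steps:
U(D) = -18 + 6*D^(3/2) (U(D) = -18 + 6*(D*√D) = -18 + 6*D^(3/2))
l(c) = 173 + c² - 12*c (l(c) = (c² + (-18 + 6*(c/c)^(3/2))*c) + 173 = (c² + (-18 + 6*1^(3/2))*c) + 173 = (c² + (-18 + 6*1)*c) + 173 = (c² + (-18 + 6)*c) + 173 = (c² - 12*c) + 173 = 173 + c² - 12*c)
1/(-54522 + (l(-160) - 17636)) = 1/(-54522 + ((173 + (-160)² - 12*(-160)) - 17636)) = 1/(-54522 + ((173 + 25600 + 1920) - 17636)) = 1/(-54522 + (27693 - 17636)) = 1/(-54522 + 10057) = 1/(-44465) = -1/44465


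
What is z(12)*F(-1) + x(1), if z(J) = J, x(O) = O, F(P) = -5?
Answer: -59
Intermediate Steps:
z(12)*F(-1) + x(1) = 12*(-5) + 1 = -60 + 1 = -59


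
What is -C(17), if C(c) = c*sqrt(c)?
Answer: -17*sqrt(17) ≈ -70.093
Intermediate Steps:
C(c) = c**(3/2)
-C(17) = -17**(3/2) = -17*sqrt(17)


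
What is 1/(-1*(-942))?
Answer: 1/942 ≈ 0.0010616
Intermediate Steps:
1/(-1*(-942)) = 1/942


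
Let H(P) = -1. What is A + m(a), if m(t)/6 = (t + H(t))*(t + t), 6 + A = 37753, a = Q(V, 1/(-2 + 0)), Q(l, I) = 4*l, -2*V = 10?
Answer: 42787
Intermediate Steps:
V = -5 (V = -½*10 = -5)
a = -20 (a = 4*(-5) = -20)
A = 37747 (A = -6 + 37753 = 37747)
m(t) = 12*t*(-1 + t) (m(t) = 6*((t - 1)*(t + t)) = 6*((-1 + t)*(2*t)) = 6*(2*t*(-1 + t)) = 12*t*(-1 + t))
A + m(a) = 37747 + 12*(-20)*(-1 - 20) = 37747 + 12*(-20)*(-21) = 37747 + 5040 = 42787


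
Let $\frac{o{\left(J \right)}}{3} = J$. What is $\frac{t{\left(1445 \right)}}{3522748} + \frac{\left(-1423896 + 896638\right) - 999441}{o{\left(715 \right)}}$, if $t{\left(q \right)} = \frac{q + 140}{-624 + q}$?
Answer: $- \frac{4415482368507667}{6203717751660} \approx -711.75$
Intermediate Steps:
$t{\left(q \right)} = \frac{140 + q}{-624 + q}$
$o{\left(J \right)} = 3 J$
$\frac{t{\left(1445 \right)}}{3522748} + \frac{\left(-1423896 + 896638\right) - 999441}{o{\left(715 \right)}} = \frac{\frac{1}{-624 + 1445} \left(140 + 1445\right)}{3522748} + \frac{\left(-1423896 + 896638\right) - 999441}{3 \cdot 715} = \frac{1}{821} \cdot 1585 \cdot \frac{1}{3522748} + \frac{-527258 - 999441}{2145} = \frac{1}{821} \cdot 1585 \cdot \frac{1}{3522748} - \frac{1526699}{2145} = \frac{1585}{821} \cdot \frac{1}{3522748} - \frac{1526699}{2145} = \frac{1585}{2892176108} - \frac{1526699}{2145} = - \frac{4415482368507667}{6203717751660}$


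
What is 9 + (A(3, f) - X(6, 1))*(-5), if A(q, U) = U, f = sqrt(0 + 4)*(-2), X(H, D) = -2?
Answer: 19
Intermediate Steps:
f = -4 (f = sqrt(4)*(-2) = 2*(-2) = -4)
9 + (A(3, f) - X(6, 1))*(-5) = 9 + (-4 - 1*(-2))*(-5) = 9 + (-4 + 2)*(-5) = 9 - 2*(-5) = 9 + 10 = 19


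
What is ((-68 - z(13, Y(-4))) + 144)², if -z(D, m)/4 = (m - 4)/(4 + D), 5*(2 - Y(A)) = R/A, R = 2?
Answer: 41242084/7225 ≈ 5708.3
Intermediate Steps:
Y(A) = 2 - 2/(5*A)
z(D, m) = -4*(-4 + m)/(4 + D) (z(D, m) = -4*(m - 4)/(4 + D) = -4*(-4 + m)/(4 + D))
((-68 - z(13, Y(-4))) + 144)² = ((-68 - 4*(4 - (2 - ⅖/(-4)))/(4 + 13)) + 144)² = ((-68 - 4*(4 - (2 - ⅖*(-¼)))/17) + 144)² = ((-68 - 4*(4 - (2 + ⅒))/17) + 144)² = ((-68 - 4*(4 - 1*21/10)/17) + 144)² = ((-68 - 4*(4 - 21/10)/17) + 144)² = ((-68 - 4*19/(17*10)) + 144)² = ((-68 - 1*38/85) + 144)² = ((-68 - 38/85) + 144)² = (-5818/85 + 144)² = (6422/85)² = 41242084/7225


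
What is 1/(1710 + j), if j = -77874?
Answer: -1/76164 ≈ -1.3130e-5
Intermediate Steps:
1/(1710 + j) = 1/(1710 - 77874) = 1/(-76164) = -1/76164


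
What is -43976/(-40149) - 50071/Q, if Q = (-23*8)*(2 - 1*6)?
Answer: -85997141/1284768 ≈ -66.936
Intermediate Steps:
Q = 736 (Q = -184*(2 - 6) = -184*(-4) = 736)
-43976/(-40149) - 50071/Q = -43976/(-40149) - 50071/736 = -43976*(-1/40149) - 50071*1/736 = 43976/40149 - 2177/32 = -85997141/1284768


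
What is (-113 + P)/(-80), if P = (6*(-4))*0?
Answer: 113/80 ≈ 1.4125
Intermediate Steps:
P = 0 (P = -24*0 = 0)
(-113 + P)/(-80) = (-113 + 0)/(-80) = -1/80*(-113) = 113/80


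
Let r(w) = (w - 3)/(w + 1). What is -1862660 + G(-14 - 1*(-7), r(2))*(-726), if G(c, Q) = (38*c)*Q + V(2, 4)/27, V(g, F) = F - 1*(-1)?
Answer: -17344498/9 ≈ -1.9272e+6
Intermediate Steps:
V(g, F) = 1 + F (V(g, F) = F + 1 = 1 + F)
r(w) = (-3 + w)/(1 + w)
G(c, Q) = 5/27 + 38*Q*c (G(c, Q) = (38*c)*Q + (1 + 4)/27 = 38*Q*c + 5*(1/27) = 38*Q*c + 5/27 = 5/27 + 38*Q*c)
-1862660 + G(-14 - 1*(-7), r(2))*(-726) = -1862660 + (5/27 + 38*((-3 + 2)/(1 + 2))*(-14 - 1*(-7)))*(-726) = -1862660 + (5/27 + 38*(-1/3)*(-14 + 7))*(-726) = -1862660 + (5/27 + 38*((1/3)*(-1))*(-7))*(-726) = -1862660 + (5/27 + 38*(-1/3)*(-7))*(-726) = -1862660 + (5/27 + 266/3)*(-726) = -1862660 + (2399/27)*(-726) = -1862660 - 580558/9 = -17344498/9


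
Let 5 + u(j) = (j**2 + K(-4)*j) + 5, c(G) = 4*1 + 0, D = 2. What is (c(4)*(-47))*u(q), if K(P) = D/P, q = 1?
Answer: -94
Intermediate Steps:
c(G) = 4 (c(G) = 4 + 0 = 4)
K(P) = 2/P
u(j) = j**2 - j/2 (u(j) = -5 + ((j**2 + (2/(-4))*j) + 5) = -5 + ((j**2 + (2*(-1/4))*j) + 5) = -5 + ((j**2 - j/2) + 5) = -5 + (5 + j**2 - j/2) = j**2 - j/2)
(c(4)*(-47))*u(q) = (4*(-47))*(1*(-1/2 + 1)) = -188/2 = -188*1/2 = -94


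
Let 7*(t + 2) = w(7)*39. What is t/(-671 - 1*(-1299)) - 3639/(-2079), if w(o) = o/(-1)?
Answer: 733351/435204 ≈ 1.6851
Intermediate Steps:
w(o) = -o (w(o) = o*(-1) = -o)
t = -41 (t = -2 + (-1*7*39)/7 = -2 + (-7*39)/7 = -2 + (⅐)*(-273) = -2 - 39 = -41)
t/(-671 - 1*(-1299)) - 3639/(-2079) = -41/(-671 - 1*(-1299)) - 3639/(-2079) = -41/(-671 + 1299) - 3639*(-1/2079) = -41/628 + 1213/693 = 733351/435204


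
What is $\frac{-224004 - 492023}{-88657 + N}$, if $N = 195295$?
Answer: $- \frac{716027}{106638} \approx -6.7146$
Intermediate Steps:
$\frac{-224004 - 492023}{-88657 + N} = \frac{-224004 - 492023}{-88657 + 195295} = - \frac{716027}{106638}$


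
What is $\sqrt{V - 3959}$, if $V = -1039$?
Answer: $7 i \sqrt{102} \approx 70.697 i$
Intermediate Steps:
$\sqrt{V - 3959} = \sqrt{-1039 - 3959} = \sqrt{-4998} = 7 i \sqrt{102}$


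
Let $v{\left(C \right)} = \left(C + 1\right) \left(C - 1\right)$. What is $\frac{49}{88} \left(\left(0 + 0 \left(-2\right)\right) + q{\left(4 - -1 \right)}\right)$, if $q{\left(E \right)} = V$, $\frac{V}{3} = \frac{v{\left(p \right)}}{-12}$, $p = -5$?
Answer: $- \frac{147}{44} \approx -3.3409$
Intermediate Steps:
$v{\left(C \right)} = \left(1 + C\right) \left(-1 + C\right)$
$V = -6$ ($V = 3 \frac{-1 + \left(-5\right)^{2}}{-12} = 3 \left(-1 + 25\right) \left(- \frac{1}{12}\right) = 3 \cdot 24 \left(- \frac{1}{12}\right) = 3 \left(-2\right) = -6$)
$q{\left(E \right)} = -6$
$\frac{49}{88} \left(\left(0 + 0 \left(-2\right)\right) + q{\left(4 - -1 \right)}\right) = \frac{49}{88} \left(\left(0 + 0 \left(-2\right)\right) - 6\right) = 49 \cdot \frac{1}{88} \left(\left(0 + 0\right) - 6\right) = \frac{49 \left(0 - 6\right)}{88} = \frac{49}{88} \left(-6\right) = - \frac{147}{44}$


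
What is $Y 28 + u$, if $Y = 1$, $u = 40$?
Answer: $68$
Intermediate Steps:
$Y 28 + u = 1 \cdot 28 + 40 = 28 + 40 = 68$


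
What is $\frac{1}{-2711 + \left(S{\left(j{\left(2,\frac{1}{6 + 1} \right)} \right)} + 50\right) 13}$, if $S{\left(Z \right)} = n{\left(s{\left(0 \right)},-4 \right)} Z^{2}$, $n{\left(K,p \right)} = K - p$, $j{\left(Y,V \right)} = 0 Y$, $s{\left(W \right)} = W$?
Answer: $- \frac{1}{2061} \approx -0.0004852$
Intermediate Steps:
$j{\left(Y,V \right)} = 0$
$S{\left(Z \right)} = 4 Z^{2}$ ($S{\left(Z \right)} = \left(0 - -4\right) Z^{2} = \left(0 + 4\right) Z^{2} = 4 Z^{2}$)
$\frac{1}{-2711 + \left(S{\left(j{\left(2,\frac{1}{6 + 1} \right)} \right)} + 50\right) 13} = \frac{1}{-2711 + \left(4 \cdot 0^{2} + 50\right) 13} = \frac{1}{-2711 + \left(4 \cdot 0 + 50\right) 13} = \frac{1}{-2711 + \left(0 + 50\right) 13} = \frac{1}{-2711 + 50 \cdot 13} = \frac{1}{-2711 + 650} = \frac{1}{-2061} = - \frac{1}{2061}$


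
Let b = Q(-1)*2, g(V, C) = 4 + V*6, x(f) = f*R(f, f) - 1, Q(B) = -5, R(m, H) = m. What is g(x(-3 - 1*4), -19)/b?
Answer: -146/5 ≈ -29.200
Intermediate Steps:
x(f) = -1 + f**2 (x(f) = f*f - 1 = f**2 - 1 = -1 + f**2)
g(V, C) = 4 + 6*V
b = -10 (b = -5*2 = -10)
g(x(-3 - 1*4), -19)/b = (4 + 6*(-1 + (-3 - 1*4)**2))/(-10) = (4 + 6*(-1 + (-3 - 4)**2))*(-1/10) = (4 + 6*(-1 + (-7)**2))*(-1/10) = (4 + 6*(-1 + 49))*(-1/10) = (4 + 6*48)*(-1/10) = (4 + 288)*(-1/10) = 292*(-1/10) = -146/5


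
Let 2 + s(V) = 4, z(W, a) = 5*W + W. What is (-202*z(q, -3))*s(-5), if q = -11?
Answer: 26664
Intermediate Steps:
z(W, a) = 6*W
s(V) = 2 (s(V) = -2 + 4 = 2)
(-202*z(q, -3))*s(-5) = -1212*(-11)*2 = -202*(-66)*2 = 13332*2 = 26664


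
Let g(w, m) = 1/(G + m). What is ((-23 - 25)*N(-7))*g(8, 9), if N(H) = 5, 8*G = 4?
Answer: -480/19 ≈ -25.263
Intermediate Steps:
G = 1/2 (G = (1/8)*4 = 1/2 ≈ 0.50000)
g(w, m) = 1/(1/2 + m)
((-23 - 25)*N(-7))*g(8, 9) = ((-23 - 25)*5)*(2/(1 + 2*9)) = (-48*5)*(2/(1 + 18)) = -480/19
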